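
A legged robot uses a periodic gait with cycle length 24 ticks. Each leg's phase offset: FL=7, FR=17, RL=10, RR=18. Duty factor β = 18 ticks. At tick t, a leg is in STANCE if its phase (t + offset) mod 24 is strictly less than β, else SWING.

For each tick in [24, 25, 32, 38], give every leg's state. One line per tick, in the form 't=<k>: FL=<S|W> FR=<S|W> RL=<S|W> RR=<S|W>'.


t=24: phase=(7,17,10,18) vs β=18 → FL=S FR=S RL=S RR=W
t=25: phase=(8,18,11,19) vs β=18 → FL=S FR=W RL=S RR=W
t=32: phase=(15,1,18,2) vs β=18 → FL=S FR=S RL=W RR=S
t=38: phase=(21,7,0,8) vs β=18 → FL=W FR=S RL=S RR=S

t=24: FL=S FR=S RL=S RR=W
t=25: FL=S FR=W RL=S RR=W
t=32: FL=S FR=S RL=W RR=S
t=38: FL=W FR=S RL=S RR=S


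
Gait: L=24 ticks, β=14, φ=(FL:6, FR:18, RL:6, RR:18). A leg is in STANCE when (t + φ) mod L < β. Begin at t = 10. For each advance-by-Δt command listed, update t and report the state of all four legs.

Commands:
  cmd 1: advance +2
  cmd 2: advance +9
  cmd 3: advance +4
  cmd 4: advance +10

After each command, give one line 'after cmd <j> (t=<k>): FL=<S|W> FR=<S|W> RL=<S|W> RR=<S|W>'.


start t=10: FL=W FR=S RL=W RR=S
cmd 1: advance +2 → t=12, phase=(18,6,18,6) → FL=W FR=S RL=W RR=S
cmd 2: advance +9 → t=21, phase=(3,15,3,15) → FL=S FR=W RL=S RR=W
cmd 3: advance +4 → t=25, phase=(7,19,7,19) → FL=S FR=W RL=S RR=W
cmd 4: advance +10 → t=35, phase=(17,5,17,5) → FL=W FR=S RL=W RR=S

after cmd 1 (t=12): FL=W FR=S RL=W RR=S
after cmd 2 (t=21): FL=S FR=W RL=S RR=W
after cmd 3 (t=25): FL=S FR=W RL=S RR=W
after cmd 4 (t=35): FL=W FR=S RL=W RR=S


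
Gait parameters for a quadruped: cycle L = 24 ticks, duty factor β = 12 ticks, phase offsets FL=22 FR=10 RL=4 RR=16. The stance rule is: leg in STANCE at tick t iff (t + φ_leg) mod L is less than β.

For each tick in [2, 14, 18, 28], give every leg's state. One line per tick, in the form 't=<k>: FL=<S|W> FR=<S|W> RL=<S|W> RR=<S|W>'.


t=2: FL=S FR=W RL=S RR=W
t=14: FL=W FR=S RL=W RR=S
t=18: FL=W FR=S RL=W RR=S
t=28: FL=S FR=W RL=S RR=W

t=2: phase=(0,12,6,18) vs β=12 → FL=S FR=W RL=S RR=W
t=14: phase=(12,0,18,6) vs β=12 → FL=W FR=S RL=W RR=S
t=18: phase=(16,4,22,10) vs β=12 → FL=W FR=S RL=W RR=S
t=28: phase=(2,14,8,20) vs β=12 → FL=S FR=W RL=S RR=W


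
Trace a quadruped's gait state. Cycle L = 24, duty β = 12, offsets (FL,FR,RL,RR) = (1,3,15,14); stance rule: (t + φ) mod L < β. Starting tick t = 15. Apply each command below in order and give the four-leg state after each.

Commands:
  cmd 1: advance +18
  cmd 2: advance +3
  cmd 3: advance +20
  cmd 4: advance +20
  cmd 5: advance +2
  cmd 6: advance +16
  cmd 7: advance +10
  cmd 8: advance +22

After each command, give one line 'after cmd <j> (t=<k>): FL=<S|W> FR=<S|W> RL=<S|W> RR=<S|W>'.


after cmd 1 (t=33): FL=S FR=W RL=S RR=W
after cmd 2 (t=36): FL=W FR=W RL=S RR=S
after cmd 3 (t=56): FL=S FR=S RL=W RR=W
after cmd 4 (t=76): FL=S FR=S RL=W RR=W
after cmd 5 (t=78): FL=S FR=S RL=W RR=W
after cmd 6 (t=94): FL=W FR=S RL=W RR=W
after cmd 7 (t=104): FL=S FR=S RL=W RR=W
after cmd 8 (t=126): FL=S FR=S RL=W RR=W

start t=15: FL=W FR=W RL=S RR=S
cmd 1: advance +18 → t=33, phase=(10,12,0,23) → FL=S FR=W RL=S RR=W
cmd 2: advance +3 → t=36, phase=(13,15,3,2) → FL=W FR=W RL=S RR=S
cmd 3: advance +20 → t=56, phase=(9,11,23,22) → FL=S FR=S RL=W RR=W
cmd 4: advance +20 → t=76, phase=(5,7,19,18) → FL=S FR=S RL=W RR=W
cmd 5: advance +2 → t=78, phase=(7,9,21,20) → FL=S FR=S RL=W RR=W
cmd 6: advance +16 → t=94, phase=(23,1,13,12) → FL=W FR=S RL=W RR=W
cmd 7: advance +10 → t=104, phase=(9,11,23,22) → FL=S FR=S RL=W RR=W
cmd 8: advance +22 → t=126, phase=(7,9,21,20) → FL=S FR=S RL=W RR=W


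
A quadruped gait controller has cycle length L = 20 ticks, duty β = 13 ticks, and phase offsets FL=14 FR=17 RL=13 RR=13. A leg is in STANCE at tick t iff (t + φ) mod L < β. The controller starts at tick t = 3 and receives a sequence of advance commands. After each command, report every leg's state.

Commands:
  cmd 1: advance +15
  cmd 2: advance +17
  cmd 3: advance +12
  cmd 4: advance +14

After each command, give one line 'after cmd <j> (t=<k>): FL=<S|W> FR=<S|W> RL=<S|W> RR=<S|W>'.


start t=3: FL=W FR=S RL=W RR=W
cmd 1: advance +15 → t=18, phase=(12,15,11,11) → FL=S FR=W RL=S RR=S
cmd 2: advance +17 → t=35, phase=(9,12,8,8) → FL=S FR=S RL=S RR=S
cmd 3: advance +12 → t=47, phase=(1,4,0,0) → FL=S FR=S RL=S RR=S
cmd 4: advance +14 → t=61, phase=(15,18,14,14) → FL=W FR=W RL=W RR=W

after cmd 1 (t=18): FL=S FR=W RL=S RR=S
after cmd 2 (t=35): FL=S FR=S RL=S RR=S
after cmd 3 (t=47): FL=S FR=S RL=S RR=S
after cmd 4 (t=61): FL=W FR=W RL=W RR=W


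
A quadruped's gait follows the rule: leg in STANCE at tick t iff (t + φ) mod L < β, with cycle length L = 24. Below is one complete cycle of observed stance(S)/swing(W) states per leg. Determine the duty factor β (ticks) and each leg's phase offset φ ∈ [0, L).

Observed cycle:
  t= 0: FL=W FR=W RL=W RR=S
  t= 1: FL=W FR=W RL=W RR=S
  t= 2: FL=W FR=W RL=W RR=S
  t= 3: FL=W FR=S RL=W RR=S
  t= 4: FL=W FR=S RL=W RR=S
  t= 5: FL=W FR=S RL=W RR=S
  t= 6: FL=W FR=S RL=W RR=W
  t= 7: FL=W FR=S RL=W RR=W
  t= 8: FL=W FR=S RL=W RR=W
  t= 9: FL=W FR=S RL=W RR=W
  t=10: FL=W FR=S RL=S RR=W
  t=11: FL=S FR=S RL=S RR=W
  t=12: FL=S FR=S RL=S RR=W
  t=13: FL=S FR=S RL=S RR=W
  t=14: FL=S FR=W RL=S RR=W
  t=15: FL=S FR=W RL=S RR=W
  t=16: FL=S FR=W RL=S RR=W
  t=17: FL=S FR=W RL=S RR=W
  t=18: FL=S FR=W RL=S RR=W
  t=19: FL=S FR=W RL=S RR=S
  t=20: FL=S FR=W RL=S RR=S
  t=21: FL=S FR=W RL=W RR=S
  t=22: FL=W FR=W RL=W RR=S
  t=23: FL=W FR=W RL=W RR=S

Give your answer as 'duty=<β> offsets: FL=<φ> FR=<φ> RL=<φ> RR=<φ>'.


duty=11 offsets: FL=13 FR=21 RL=14 RR=5

duty β = stance ticks per leg = 11
FL: stance ticks = 11; W→S at t=11 → φ=13
FR: stance ticks = 11; W→S at t=3 → φ=21
RL: stance ticks = 11; W→S at t=10 → φ=14
RR: stance ticks = 11; W→S at t=19 → φ=5


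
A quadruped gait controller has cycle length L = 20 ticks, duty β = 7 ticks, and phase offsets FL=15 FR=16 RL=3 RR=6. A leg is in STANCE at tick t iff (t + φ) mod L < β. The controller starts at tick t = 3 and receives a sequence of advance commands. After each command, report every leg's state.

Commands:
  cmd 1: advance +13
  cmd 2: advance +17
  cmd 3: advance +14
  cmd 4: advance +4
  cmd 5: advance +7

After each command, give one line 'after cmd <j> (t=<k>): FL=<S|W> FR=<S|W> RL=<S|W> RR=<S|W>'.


after cmd 1 (t=16): FL=W FR=W RL=W RR=S
after cmd 2 (t=33): FL=W FR=W RL=W RR=W
after cmd 3 (t=47): FL=S FR=S RL=W RR=W
after cmd 4 (t=51): FL=S FR=W RL=W RR=W
after cmd 5 (t=58): FL=W FR=W RL=S RR=S

start t=3: FL=W FR=W RL=S RR=W
cmd 1: advance +13 → t=16, phase=(11,12,19,2) → FL=W FR=W RL=W RR=S
cmd 2: advance +17 → t=33, phase=(8,9,16,19) → FL=W FR=W RL=W RR=W
cmd 3: advance +14 → t=47, phase=(2,3,10,13) → FL=S FR=S RL=W RR=W
cmd 4: advance +4 → t=51, phase=(6,7,14,17) → FL=S FR=W RL=W RR=W
cmd 5: advance +7 → t=58, phase=(13,14,1,4) → FL=W FR=W RL=S RR=S


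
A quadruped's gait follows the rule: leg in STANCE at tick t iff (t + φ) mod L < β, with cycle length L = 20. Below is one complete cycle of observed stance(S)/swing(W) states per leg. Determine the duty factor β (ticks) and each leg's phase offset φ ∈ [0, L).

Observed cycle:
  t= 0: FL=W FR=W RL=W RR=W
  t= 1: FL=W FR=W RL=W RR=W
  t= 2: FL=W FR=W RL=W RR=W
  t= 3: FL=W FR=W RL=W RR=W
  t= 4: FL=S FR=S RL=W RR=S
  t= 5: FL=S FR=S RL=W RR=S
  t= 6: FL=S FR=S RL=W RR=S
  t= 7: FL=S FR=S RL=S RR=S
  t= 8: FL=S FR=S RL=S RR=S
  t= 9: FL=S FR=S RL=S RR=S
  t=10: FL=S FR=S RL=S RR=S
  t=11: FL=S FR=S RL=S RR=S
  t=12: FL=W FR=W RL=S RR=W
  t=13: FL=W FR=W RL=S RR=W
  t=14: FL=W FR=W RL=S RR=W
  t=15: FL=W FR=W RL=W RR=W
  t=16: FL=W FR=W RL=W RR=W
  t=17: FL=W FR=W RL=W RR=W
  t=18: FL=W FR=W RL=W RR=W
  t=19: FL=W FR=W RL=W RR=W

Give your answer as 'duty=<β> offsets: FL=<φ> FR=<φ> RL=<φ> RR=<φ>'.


duty β = stance ticks per leg = 8
FL: stance ticks = 8; W→S at t=4 → φ=16
FR: stance ticks = 8; W→S at t=4 → φ=16
RL: stance ticks = 8; W→S at t=7 → φ=13
RR: stance ticks = 8; W→S at t=4 → φ=16

duty=8 offsets: FL=16 FR=16 RL=13 RR=16


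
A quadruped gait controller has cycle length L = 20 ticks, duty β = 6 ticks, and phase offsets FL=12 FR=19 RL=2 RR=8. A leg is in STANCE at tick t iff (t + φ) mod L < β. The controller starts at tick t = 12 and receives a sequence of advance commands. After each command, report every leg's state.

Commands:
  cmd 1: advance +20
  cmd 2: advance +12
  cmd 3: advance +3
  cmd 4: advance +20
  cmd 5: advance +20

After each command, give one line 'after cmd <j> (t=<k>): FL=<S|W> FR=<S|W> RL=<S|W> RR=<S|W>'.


start t=12: FL=S FR=W RL=W RR=S
cmd 1: advance +20 → t=32, phase=(4,11,14,0) → FL=S FR=W RL=W RR=S
cmd 2: advance +12 → t=44, phase=(16,3,6,12) → FL=W FR=S RL=W RR=W
cmd 3: advance +3 → t=47, phase=(19,6,9,15) → FL=W FR=W RL=W RR=W
cmd 4: advance +20 → t=67, phase=(19,6,9,15) → FL=W FR=W RL=W RR=W
cmd 5: advance +20 → t=87, phase=(19,6,9,15) → FL=W FR=W RL=W RR=W

after cmd 1 (t=32): FL=S FR=W RL=W RR=S
after cmd 2 (t=44): FL=W FR=S RL=W RR=W
after cmd 3 (t=47): FL=W FR=W RL=W RR=W
after cmd 4 (t=67): FL=W FR=W RL=W RR=W
after cmd 5 (t=87): FL=W FR=W RL=W RR=W


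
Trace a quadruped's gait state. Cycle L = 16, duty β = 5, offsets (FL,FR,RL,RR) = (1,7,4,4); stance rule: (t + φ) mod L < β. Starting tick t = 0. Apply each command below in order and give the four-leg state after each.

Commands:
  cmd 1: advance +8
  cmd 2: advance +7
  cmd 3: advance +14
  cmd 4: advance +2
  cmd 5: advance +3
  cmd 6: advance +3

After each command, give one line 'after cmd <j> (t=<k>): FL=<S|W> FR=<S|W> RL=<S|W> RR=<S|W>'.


after cmd 1 (t=8): FL=W FR=W RL=W RR=W
after cmd 2 (t=15): FL=S FR=W RL=S RR=S
after cmd 3 (t=29): FL=W FR=S RL=S RR=S
after cmd 4 (t=31): FL=S FR=W RL=S RR=S
after cmd 5 (t=34): FL=S FR=W RL=W RR=W
after cmd 6 (t=37): FL=W FR=W RL=W RR=W

start t=0: FL=S FR=W RL=S RR=S
cmd 1: advance +8 → t=8, phase=(9,15,12,12) → FL=W FR=W RL=W RR=W
cmd 2: advance +7 → t=15, phase=(0,6,3,3) → FL=S FR=W RL=S RR=S
cmd 3: advance +14 → t=29, phase=(14,4,1,1) → FL=W FR=S RL=S RR=S
cmd 4: advance +2 → t=31, phase=(0,6,3,3) → FL=S FR=W RL=S RR=S
cmd 5: advance +3 → t=34, phase=(3,9,6,6) → FL=S FR=W RL=W RR=W
cmd 6: advance +3 → t=37, phase=(6,12,9,9) → FL=W FR=W RL=W RR=W


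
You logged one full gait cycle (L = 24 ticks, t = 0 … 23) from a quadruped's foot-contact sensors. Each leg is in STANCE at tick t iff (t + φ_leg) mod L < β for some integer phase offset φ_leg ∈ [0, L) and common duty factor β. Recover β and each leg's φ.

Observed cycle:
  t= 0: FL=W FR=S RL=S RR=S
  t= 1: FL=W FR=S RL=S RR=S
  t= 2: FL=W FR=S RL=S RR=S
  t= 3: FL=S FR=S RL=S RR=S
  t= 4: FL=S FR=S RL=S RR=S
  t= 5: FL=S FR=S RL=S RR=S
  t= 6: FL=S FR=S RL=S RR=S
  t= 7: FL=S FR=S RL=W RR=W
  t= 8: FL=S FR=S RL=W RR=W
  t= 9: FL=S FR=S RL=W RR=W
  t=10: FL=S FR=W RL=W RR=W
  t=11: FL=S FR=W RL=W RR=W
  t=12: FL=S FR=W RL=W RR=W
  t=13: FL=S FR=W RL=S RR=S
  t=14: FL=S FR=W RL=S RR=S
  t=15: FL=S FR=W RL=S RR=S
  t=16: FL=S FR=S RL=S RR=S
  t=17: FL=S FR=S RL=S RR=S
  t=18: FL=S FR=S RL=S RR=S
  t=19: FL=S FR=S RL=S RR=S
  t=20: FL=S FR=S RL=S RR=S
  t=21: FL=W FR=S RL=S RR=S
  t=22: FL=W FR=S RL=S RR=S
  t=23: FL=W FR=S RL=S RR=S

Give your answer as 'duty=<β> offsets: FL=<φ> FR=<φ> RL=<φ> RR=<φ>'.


duty=18 offsets: FL=21 FR=8 RL=11 RR=11

duty β = stance ticks per leg = 18
FL: stance ticks = 18; W→S at t=3 → φ=21
FR: stance ticks = 18; W→S at t=16 → φ=8
RL: stance ticks = 18; W→S at t=13 → φ=11
RR: stance ticks = 18; W→S at t=13 → φ=11


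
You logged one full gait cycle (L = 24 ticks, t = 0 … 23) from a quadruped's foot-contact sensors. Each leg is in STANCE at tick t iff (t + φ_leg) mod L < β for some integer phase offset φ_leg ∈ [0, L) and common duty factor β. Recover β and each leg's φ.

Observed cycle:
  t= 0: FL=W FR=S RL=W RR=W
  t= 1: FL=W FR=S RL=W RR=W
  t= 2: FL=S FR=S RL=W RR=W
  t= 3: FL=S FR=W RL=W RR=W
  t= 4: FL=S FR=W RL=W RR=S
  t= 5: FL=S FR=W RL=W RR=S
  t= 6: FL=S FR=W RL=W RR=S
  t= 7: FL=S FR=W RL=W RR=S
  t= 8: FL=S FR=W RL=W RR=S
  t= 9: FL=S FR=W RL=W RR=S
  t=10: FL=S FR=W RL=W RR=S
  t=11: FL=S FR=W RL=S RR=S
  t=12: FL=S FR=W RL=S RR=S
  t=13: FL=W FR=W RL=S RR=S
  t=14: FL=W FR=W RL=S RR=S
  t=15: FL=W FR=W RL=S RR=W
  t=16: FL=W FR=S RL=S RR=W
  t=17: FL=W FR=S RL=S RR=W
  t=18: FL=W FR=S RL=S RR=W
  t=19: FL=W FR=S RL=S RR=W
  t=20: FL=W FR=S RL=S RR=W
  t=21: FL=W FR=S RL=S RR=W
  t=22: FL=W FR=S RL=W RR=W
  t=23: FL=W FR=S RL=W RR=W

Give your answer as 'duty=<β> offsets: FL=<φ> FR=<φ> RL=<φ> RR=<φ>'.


duty=11 offsets: FL=22 FR=8 RL=13 RR=20

duty β = stance ticks per leg = 11
FL: stance ticks = 11; W→S at t=2 → φ=22
FR: stance ticks = 11; W→S at t=16 → φ=8
RL: stance ticks = 11; W→S at t=11 → φ=13
RR: stance ticks = 11; W→S at t=4 → φ=20


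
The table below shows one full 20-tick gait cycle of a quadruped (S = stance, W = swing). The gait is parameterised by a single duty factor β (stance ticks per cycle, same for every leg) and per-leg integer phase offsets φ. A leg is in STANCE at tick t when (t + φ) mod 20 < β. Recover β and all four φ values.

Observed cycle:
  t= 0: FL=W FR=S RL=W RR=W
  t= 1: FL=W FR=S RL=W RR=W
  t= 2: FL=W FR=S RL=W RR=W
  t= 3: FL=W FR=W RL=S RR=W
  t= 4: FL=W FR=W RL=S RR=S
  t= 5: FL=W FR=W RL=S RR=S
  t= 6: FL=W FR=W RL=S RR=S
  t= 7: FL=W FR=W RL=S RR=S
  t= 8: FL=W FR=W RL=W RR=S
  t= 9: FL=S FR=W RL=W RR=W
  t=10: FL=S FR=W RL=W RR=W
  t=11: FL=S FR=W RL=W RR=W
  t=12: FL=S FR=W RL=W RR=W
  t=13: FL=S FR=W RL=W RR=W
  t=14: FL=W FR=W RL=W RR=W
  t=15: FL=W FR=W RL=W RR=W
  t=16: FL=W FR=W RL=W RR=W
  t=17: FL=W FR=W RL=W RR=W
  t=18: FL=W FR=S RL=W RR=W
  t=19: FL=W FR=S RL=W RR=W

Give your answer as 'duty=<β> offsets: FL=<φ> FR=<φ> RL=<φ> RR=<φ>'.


duty=5 offsets: FL=11 FR=2 RL=17 RR=16

duty β = stance ticks per leg = 5
FL: stance ticks = 5; W→S at t=9 → φ=11
FR: stance ticks = 5; W→S at t=18 → φ=2
RL: stance ticks = 5; W→S at t=3 → φ=17
RR: stance ticks = 5; W→S at t=4 → φ=16


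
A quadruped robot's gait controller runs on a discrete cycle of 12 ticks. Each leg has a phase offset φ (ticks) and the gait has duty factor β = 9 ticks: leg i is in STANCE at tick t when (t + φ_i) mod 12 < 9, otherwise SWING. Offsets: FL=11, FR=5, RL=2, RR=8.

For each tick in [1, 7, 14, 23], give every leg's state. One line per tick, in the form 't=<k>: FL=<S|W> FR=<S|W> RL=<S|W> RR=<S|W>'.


t=1: phase=(0,6,3,9) vs β=9 → FL=S FR=S RL=S RR=W
t=7: phase=(6,0,9,3) vs β=9 → FL=S FR=S RL=W RR=S
t=14: phase=(1,7,4,10) vs β=9 → FL=S FR=S RL=S RR=W
t=23: phase=(10,4,1,7) vs β=9 → FL=W FR=S RL=S RR=S

t=1: FL=S FR=S RL=S RR=W
t=7: FL=S FR=S RL=W RR=S
t=14: FL=S FR=S RL=S RR=W
t=23: FL=W FR=S RL=S RR=S


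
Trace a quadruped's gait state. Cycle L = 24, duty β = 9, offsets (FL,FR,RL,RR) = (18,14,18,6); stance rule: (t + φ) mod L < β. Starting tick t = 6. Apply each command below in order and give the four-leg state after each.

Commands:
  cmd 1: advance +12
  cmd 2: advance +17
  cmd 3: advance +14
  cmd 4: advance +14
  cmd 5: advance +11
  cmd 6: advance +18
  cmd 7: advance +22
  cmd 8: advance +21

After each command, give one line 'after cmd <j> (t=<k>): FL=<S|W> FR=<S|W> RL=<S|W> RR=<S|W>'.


after cmd 1 (t=18): FL=W FR=S RL=W RR=S
after cmd 2 (t=35): FL=S FR=S RL=S RR=W
after cmd 3 (t=49): FL=W FR=W RL=W RR=S
after cmd 4 (t=63): FL=W FR=S RL=W RR=W
after cmd 5 (t=74): FL=W FR=W RL=W RR=S
after cmd 6 (t=92): FL=W FR=W RL=W RR=S
after cmd 7 (t=114): FL=W FR=S RL=W RR=S
after cmd 8 (t=135): FL=W FR=S RL=W RR=W

start t=6: FL=S FR=W RL=S RR=W
cmd 1: advance +12 → t=18, phase=(12,8,12,0) → FL=W FR=S RL=W RR=S
cmd 2: advance +17 → t=35, phase=(5,1,5,17) → FL=S FR=S RL=S RR=W
cmd 3: advance +14 → t=49, phase=(19,15,19,7) → FL=W FR=W RL=W RR=S
cmd 4: advance +14 → t=63, phase=(9,5,9,21) → FL=W FR=S RL=W RR=W
cmd 5: advance +11 → t=74, phase=(20,16,20,8) → FL=W FR=W RL=W RR=S
cmd 6: advance +18 → t=92, phase=(14,10,14,2) → FL=W FR=W RL=W RR=S
cmd 7: advance +22 → t=114, phase=(12,8,12,0) → FL=W FR=S RL=W RR=S
cmd 8: advance +21 → t=135, phase=(9,5,9,21) → FL=W FR=S RL=W RR=W


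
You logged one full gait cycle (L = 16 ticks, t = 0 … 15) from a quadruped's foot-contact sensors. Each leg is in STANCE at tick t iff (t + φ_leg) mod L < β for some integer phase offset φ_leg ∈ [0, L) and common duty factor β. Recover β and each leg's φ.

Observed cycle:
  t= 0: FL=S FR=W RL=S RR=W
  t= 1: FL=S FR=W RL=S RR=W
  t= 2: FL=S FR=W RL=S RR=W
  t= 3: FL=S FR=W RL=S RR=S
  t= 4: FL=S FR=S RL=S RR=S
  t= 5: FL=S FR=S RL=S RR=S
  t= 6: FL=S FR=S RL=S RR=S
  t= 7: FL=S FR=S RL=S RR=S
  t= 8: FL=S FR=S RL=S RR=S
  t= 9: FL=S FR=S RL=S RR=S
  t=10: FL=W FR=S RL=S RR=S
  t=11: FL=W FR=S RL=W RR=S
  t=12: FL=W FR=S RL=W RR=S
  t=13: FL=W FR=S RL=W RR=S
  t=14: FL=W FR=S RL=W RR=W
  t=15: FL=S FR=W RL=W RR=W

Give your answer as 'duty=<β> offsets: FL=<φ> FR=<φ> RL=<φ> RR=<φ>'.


duty β = stance ticks per leg = 11
FL: stance ticks = 11; W→S at t=15 → φ=1
FR: stance ticks = 11; W→S at t=4 → φ=12
RL: stance ticks = 11; W→S at t=0 → φ=0
RR: stance ticks = 11; W→S at t=3 → φ=13

duty=11 offsets: FL=1 FR=12 RL=0 RR=13


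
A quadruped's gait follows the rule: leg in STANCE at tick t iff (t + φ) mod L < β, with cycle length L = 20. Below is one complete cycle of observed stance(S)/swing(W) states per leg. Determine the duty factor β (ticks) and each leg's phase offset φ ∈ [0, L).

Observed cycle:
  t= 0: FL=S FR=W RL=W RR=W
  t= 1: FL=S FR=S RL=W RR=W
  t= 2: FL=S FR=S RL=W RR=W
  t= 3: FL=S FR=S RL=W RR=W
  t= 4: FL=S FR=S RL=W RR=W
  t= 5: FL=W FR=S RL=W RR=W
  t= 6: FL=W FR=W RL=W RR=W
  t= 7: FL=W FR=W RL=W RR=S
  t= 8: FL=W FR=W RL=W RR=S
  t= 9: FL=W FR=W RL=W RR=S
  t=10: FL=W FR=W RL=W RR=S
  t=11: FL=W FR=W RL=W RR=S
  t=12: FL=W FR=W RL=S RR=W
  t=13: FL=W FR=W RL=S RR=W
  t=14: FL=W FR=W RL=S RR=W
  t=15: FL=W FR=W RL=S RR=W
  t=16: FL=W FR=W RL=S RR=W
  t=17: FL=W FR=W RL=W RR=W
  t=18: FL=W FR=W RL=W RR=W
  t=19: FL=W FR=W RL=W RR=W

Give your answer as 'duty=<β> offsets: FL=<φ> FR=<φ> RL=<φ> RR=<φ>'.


duty=5 offsets: FL=0 FR=19 RL=8 RR=13

duty β = stance ticks per leg = 5
FL: stance ticks = 5; W→S at t=0 → φ=0
FR: stance ticks = 5; W→S at t=1 → φ=19
RL: stance ticks = 5; W→S at t=12 → φ=8
RR: stance ticks = 5; W→S at t=7 → φ=13


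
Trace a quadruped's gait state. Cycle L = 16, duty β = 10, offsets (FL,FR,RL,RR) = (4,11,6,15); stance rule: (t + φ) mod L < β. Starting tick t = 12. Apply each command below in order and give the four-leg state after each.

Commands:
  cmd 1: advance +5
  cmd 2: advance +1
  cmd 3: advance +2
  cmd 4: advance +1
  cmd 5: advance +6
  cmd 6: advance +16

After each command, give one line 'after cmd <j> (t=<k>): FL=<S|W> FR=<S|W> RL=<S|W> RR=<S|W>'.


start t=12: FL=S FR=S RL=S RR=W
cmd 1: advance +5 → t=17, phase=(5,12,7,0) → FL=S FR=W RL=S RR=S
cmd 2: advance +1 → t=18, phase=(6,13,8,1) → FL=S FR=W RL=S RR=S
cmd 3: advance +2 → t=20, phase=(8,15,10,3) → FL=S FR=W RL=W RR=S
cmd 4: advance +1 → t=21, phase=(9,0,11,4) → FL=S FR=S RL=W RR=S
cmd 5: advance +6 → t=27, phase=(15,6,1,10) → FL=W FR=S RL=S RR=W
cmd 6: advance +16 → t=43, phase=(15,6,1,10) → FL=W FR=S RL=S RR=W

after cmd 1 (t=17): FL=S FR=W RL=S RR=S
after cmd 2 (t=18): FL=S FR=W RL=S RR=S
after cmd 3 (t=20): FL=S FR=W RL=W RR=S
after cmd 4 (t=21): FL=S FR=S RL=W RR=S
after cmd 5 (t=27): FL=W FR=S RL=S RR=W
after cmd 6 (t=43): FL=W FR=S RL=S RR=W


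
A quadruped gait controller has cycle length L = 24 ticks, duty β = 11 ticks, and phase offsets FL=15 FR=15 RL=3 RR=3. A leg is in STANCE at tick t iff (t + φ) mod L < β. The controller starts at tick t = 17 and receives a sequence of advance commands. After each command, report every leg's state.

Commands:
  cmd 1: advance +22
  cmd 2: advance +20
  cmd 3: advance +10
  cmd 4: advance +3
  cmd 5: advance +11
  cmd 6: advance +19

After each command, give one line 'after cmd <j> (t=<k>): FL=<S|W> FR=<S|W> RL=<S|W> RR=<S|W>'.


after cmd 1 (t=39): FL=S FR=S RL=W RR=W
after cmd 2 (t=59): FL=S FR=S RL=W RR=W
after cmd 3 (t=69): FL=W FR=W RL=S RR=S
after cmd 4 (t=72): FL=W FR=W RL=S RR=S
after cmd 5 (t=83): FL=S FR=S RL=W RR=W
after cmd 6 (t=102): FL=W FR=W RL=S RR=S

start t=17: FL=S FR=S RL=W RR=W
cmd 1: advance +22 → t=39, phase=(6,6,18,18) → FL=S FR=S RL=W RR=W
cmd 2: advance +20 → t=59, phase=(2,2,14,14) → FL=S FR=S RL=W RR=W
cmd 3: advance +10 → t=69, phase=(12,12,0,0) → FL=W FR=W RL=S RR=S
cmd 4: advance +3 → t=72, phase=(15,15,3,3) → FL=W FR=W RL=S RR=S
cmd 5: advance +11 → t=83, phase=(2,2,14,14) → FL=S FR=S RL=W RR=W
cmd 6: advance +19 → t=102, phase=(21,21,9,9) → FL=W FR=W RL=S RR=S


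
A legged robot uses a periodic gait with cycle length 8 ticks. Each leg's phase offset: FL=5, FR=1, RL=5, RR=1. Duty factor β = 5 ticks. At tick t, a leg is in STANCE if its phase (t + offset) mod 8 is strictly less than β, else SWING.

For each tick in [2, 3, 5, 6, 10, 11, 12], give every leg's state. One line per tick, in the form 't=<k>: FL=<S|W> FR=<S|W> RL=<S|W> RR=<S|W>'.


t=2: FL=W FR=S RL=W RR=S
t=3: FL=S FR=S RL=S RR=S
t=5: FL=S FR=W RL=S RR=W
t=6: FL=S FR=W RL=S RR=W
t=10: FL=W FR=S RL=W RR=S
t=11: FL=S FR=S RL=S RR=S
t=12: FL=S FR=W RL=S RR=W

t=2: phase=(7,3,7,3) vs β=5 → FL=W FR=S RL=W RR=S
t=3: phase=(0,4,0,4) vs β=5 → FL=S FR=S RL=S RR=S
t=5: phase=(2,6,2,6) vs β=5 → FL=S FR=W RL=S RR=W
t=6: phase=(3,7,3,7) vs β=5 → FL=S FR=W RL=S RR=W
t=10: phase=(7,3,7,3) vs β=5 → FL=W FR=S RL=W RR=S
t=11: phase=(0,4,0,4) vs β=5 → FL=S FR=S RL=S RR=S
t=12: phase=(1,5,1,5) vs β=5 → FL=S FR=W RL=S RR=W


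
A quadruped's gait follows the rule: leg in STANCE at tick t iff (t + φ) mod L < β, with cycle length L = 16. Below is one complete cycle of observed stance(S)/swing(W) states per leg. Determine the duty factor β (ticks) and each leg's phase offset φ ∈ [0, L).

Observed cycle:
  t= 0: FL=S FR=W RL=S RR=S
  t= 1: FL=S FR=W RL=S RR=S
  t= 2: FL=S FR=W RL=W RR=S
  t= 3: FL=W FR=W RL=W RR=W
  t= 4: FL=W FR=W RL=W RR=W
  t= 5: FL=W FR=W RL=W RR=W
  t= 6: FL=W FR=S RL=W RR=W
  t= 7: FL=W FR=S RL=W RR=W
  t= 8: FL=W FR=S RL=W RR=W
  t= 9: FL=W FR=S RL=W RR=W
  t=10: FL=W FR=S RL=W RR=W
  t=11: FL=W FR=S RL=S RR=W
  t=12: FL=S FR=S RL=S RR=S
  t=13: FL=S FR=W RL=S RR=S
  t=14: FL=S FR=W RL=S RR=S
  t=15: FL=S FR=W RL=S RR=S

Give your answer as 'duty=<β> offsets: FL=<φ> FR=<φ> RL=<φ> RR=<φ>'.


duty β = stance ticks per leg = 7
FL: stance ticks = 7; W→S at t=12 → φ=4
FR: stance ticks = 7; W→S at t=6 → φ=10
RL: stance ticks = 7; W→S at t=11 → φ=5
RR: stance ticks = 7; W→S at t=12 → φ=4

duty=7 offsets: FL=4 FR=10 RL=5 RR=4


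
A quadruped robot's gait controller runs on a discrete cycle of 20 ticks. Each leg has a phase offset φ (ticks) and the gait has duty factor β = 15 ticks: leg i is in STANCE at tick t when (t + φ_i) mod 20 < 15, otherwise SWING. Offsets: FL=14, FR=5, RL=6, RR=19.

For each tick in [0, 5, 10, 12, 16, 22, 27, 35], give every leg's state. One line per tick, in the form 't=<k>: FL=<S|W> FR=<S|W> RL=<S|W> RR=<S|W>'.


t=0: phase=(14,5,6,19) vs β=15 → FL=S FR=S RL=S RR=W
t=5: phase=(19,10,11,4) vs β=15 → FL=W FR=S RL=S RR=S
t=10: phase=(4,15,16,9) vs β=15 → FL=S FR=W RL=W RR=S
t=12: phase=(6,17,18,11) vs β=15 → FL=S FR=W RL=W RR=S
t=16: phase=(10,1,2,15) vs β=15 → FL=S FR=S RL=S RR=W
t=22: phase=(16,7,8,1) vs β=15 → FL=W FR=S RL=S RR=S
t=27: phase=(1,12,13,6) vs β=15 → FL=S FR=S RL=S RR=S
t=35: phase=(9,0,1,14) vs β=15 → FL=S FR=S RL=S RR=S

t=0: FL=S FR=S RL=S RR=W
t=5: FL=W FR=S RL=S RR=S
t=10: FL=S FR=W RL=W RR=S
t=12: FL=S FR=W RL=W RR=S
t=16: FL=S FR=S RL=S RR=W
t=22: FL=W FR=S RL=S RR=S
t=27: FL=S FR=S RL=S RR=S
t=35: FL=S FR=S RL=S RR=S


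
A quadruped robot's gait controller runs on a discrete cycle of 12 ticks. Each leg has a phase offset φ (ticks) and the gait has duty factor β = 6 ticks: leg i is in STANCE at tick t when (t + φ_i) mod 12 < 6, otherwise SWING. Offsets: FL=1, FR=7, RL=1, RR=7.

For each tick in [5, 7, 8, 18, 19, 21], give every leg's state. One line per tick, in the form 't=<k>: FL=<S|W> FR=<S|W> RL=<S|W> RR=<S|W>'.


t=5: phase=(6,0,6,0) vs β=6 → FL=W FR=S RL=W RR=S
t=7: phase=(8,2,8,2) vs β=6 → FL=W FR=S RL=W RR=S
t=8: phase=(9,3,9,3) vs β=6 → FL=W FR=S RL=W RR=S
t=18: phase=(7,1,7,1) vs β=6 → FL=W FR=S RL=W RR=S
t=19: phase=(8,2,8,2) vs β=6 → FL=W FR=S RL=W RR=S
t=21: phase=(10,4,10,4) vs β=6 → FL=W FR=S RL=W RR=S

t=5: FL=W FR=S RL=W RR=S
t=7: FL=W FR=S RL=W RR=S
t=8: FL=W FR=S RL=W RR=S
t=18: FL=W FR=S RL=W RR=S
t=19: FL=W FR=S RL=W RR=S
t=21: FL=W FR=S RL=W RR=S


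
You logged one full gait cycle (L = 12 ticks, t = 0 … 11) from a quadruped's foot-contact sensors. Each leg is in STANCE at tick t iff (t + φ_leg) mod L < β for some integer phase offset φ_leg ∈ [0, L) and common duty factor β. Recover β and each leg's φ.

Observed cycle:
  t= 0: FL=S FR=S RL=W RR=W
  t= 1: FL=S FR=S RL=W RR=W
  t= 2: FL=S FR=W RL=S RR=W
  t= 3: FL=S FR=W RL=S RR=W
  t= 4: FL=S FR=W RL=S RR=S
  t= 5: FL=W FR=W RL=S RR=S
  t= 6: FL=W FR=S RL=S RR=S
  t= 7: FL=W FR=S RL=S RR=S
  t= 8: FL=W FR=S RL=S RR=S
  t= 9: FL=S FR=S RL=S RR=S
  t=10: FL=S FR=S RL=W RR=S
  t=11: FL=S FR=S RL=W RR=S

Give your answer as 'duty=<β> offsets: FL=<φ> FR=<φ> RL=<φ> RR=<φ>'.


duty=8 offsets: FL=3 FR=6 RL=10 RR=8

duty β = stance ticks per leg = 8
FL: stance ticks = 8; W→S at t=9 → φ=3
FR: stance ticks = 8; W→S at t=6 → φ=6
RL: stance ticks = 8; W→S at t=2 → φ=10
RR: stance ticks = 8; W→S at t=4 → φ=8


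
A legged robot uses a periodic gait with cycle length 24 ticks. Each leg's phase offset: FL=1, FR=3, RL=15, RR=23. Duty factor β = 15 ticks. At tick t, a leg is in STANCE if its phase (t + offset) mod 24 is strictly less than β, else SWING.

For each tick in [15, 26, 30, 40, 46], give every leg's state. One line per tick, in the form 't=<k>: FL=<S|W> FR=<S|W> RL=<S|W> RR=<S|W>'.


t=15: phase=(16,18,6,14) vs β=15 → FL=W FR=W RL=S RR=S
t=26: phase=(3,5,17,1) vs β=15 → FL=S FR=S RL=W RR=S
t=30: phase=(7,9,21,5) vs β=15 → FL=S FR=S RL=W RR=S
t=40: phase=(17,19,7,15) vs β=15 → FL=W FR=W RL=S RR=W
t=46: phase=(23,1,13,21) vs β=15 → FL=W FR=S RL=S RR=W

t=15: FL=W FR=W RL=S RR=S
t=26: FL=S FR=S RL=W RR=S
t=30: FL=S FR=S RL=W RR=S
t=40: FL=W FR=W RL=S RR=W
t=46: FL=W FR=S RL=S RR=W


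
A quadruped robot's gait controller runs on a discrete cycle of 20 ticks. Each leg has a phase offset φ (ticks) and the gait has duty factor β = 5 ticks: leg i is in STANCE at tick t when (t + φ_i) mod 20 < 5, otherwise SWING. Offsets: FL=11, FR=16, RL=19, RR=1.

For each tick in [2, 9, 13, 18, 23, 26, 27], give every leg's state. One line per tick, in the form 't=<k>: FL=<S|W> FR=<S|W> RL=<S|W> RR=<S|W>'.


t=2: phase=(13,18,1,3) vs β=5 → FL=W FR=W RL=S RR=S
t=9: phase=(0,5,8,10) vs β=5 → FL=S FR=W RL=W RR=W
t=13: phase=(4,9,12,14) vs β=5 → FL=S FR=W RL=W RR=W
t=18: phase=(9,14,17,19) vs β=5 → FL=W FR=W RL=W RR=W
t=23: phase=(14,19,2,4) vs β=5 → FL=W FR=W RL=S RR=S
t=26: phase=(17,2,5,7) vs β=5 → FL=W FR=S RL=W RR=W
t=27: phase=(18,3,6,8) vs β=5 → FL=W FR=S RL=W RR=W

t=2: FL=W FR=W RL=S RR=S
t=9: FL=S FR=W RL=W RR=W
t=13: FL=S FR=W RL=W RR=W
t=18: FL=W FR=W RL=W RR=W
t=23: FL=W FR=W RL=S RR=S
t=26: FL=W FR=S RL=W RR=W
t=27: FL=W FR=S RL=W RR=W


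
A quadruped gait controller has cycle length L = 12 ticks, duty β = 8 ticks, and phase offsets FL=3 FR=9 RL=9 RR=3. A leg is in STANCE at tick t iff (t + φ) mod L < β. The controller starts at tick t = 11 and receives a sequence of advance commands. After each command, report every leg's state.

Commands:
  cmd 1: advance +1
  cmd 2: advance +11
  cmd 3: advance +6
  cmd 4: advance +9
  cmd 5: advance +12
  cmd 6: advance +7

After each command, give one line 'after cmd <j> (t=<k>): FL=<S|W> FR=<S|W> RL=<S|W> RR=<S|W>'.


start t=11: FL=S FR=W RL=W RR=S
cmd 1: advance +1 → t=12, phase=(3,9,9,3) → FL=S FR=W RL=W RR=S
cmd 2: advance +11 → t=23, phase=(2,8,8,2) → FL=S FR=W RL=W RR=S
cmd 3: advance +6 → t=29, phase=(8,2,2,8) → FL=W FR=S RL=S RR=W
cmd 4: advance +9 → t=38, phase=(5,11,11,5) → FL=S FR=W RL=W RR=S
cmd 5: advance +12 → t=50, phase=(5,11,11,5) → FL=S FR=W RL=W RR=S
cmd 6: advance +7 → t=57, phase=(0,6,6,0) → FL=S FR=S RL=S RR=S

after cmd 1 (t=12): FL=S FR=W RL=W RR=S
after cmd 2 (t=23): FL=S FR=W RL=W RR=S
after cmd 3 (t=29): FL=W FR=S RL=S RR=W
after cmd 4 (t=38): FL=S FR=W RL=W RR=S
after cmd 5 (t=50): FL=S FR=W RL=W RR=S
after cmd 6 (t=57): FL=S FR=S RL=S RR=S


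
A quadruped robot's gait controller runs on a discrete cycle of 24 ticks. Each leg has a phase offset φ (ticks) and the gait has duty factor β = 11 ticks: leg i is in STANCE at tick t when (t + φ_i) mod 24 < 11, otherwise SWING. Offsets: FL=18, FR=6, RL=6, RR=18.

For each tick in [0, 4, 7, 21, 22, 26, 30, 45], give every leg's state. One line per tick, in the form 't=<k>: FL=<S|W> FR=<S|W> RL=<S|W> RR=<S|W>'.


t=0: FL=W FR=S RL=S RR=W
t=4: FL=W FR=S RL=S RR=W
t=7: FL=S FR=W RL=W RR=S
t=21: FL=W FR=S RL=S RR=W
t=22: FL=W FR=S RL=S RR=W
t=26: FL=W FR=S RL=S RR=W
t=30: FL=S FR=W RL=W RR=S
t=45: FL=W FR=S RL=S RR=W

t=0: phase=(18,6,6,18) vs β=11 → FL=W FR=S RL=S RR=W
t=4: phase=(22,10,10,22) vs β=11 → FL=W FR=S RL=S RR=W
t=7: phase=(1,13,13,1) vs β=11 → FL=S FR=W RL=W RR=S
t=21: phase=(15,3,3,15) vs β=11 → FL=W FR=S RL=S RR=W
t=22: phase=(16,4,4,16) vs β=11 → FL=W FR=S RL=S RR=W
t=26: phase=(20,8,8,20) vs β=11 → FL=W FR=S RL=S RR=W
t=30: phase=(0,12,12,0) vs β=11 → FL=S FR=W RL=W RR=S
t=45: phase=(15,3,3,15) vs β=11 → FL=W FR=S RL=S RR=W


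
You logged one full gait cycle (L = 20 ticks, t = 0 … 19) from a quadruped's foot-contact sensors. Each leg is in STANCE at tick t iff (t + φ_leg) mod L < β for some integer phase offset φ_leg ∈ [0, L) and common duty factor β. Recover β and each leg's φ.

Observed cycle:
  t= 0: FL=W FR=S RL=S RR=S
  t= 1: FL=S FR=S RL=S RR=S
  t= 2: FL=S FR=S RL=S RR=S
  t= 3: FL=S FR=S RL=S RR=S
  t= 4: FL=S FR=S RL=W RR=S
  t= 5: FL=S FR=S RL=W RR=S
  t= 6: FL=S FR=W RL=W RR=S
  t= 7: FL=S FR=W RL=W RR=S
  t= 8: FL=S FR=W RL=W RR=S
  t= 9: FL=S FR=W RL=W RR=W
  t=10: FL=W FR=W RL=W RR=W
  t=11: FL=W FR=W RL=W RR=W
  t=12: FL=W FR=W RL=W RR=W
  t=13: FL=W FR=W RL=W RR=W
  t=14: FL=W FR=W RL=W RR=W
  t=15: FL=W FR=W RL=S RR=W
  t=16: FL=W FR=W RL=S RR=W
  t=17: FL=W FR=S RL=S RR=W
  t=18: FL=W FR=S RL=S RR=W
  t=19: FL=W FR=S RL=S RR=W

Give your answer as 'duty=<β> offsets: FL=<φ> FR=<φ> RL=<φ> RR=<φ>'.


duty=9 offsets: FL=19 FR=3 RL=5 RR=0

duty β = stance ticks per leg = 9
FL: stance ticks = 9; W→S at t=1 → φ=19
FR: stance ticks = 9; W→S at t=17 → φ=3
RL: stance ticks = 9; W→S at t=15 → φ=5
RR: stance ticks = 9; W→S at t=0 → φ=0


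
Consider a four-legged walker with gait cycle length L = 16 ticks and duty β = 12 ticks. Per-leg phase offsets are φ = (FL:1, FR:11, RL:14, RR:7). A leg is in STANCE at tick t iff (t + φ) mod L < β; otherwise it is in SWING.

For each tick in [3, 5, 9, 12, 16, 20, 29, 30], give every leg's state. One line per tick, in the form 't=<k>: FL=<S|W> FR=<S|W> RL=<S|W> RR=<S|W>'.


t=3: FL=S FR=W RL=S RR=S
t=5: FL=S FR=S RL=S RR=W
t=9: FL=S FR=S RL=S RR=S
t=12: FL=W FR=S RL=S RR=S
t=16: FL=S FR=S RL=W RR=S
t=20: FL=S FR=W RL=S RR=S
t=29: FL=W FR=S RL=S RR=S
t=30: FL=W FR=S RL=W RR=S

t=3: phase=(4,14,1,10) vs β=12 → FL=S FR=W RL=S RR=S
t=5: phase=(6,0,3,12) vs β=12 → FL=S FR=S RL=S RR=W
t=9: phase=(10,4,7,0) vs β=12 → FL=S FR=S RL=S RR=S
t=12: phase=(13,7,10,3) vs β=12 → FL=W FR=S RL=S RR=S
t=16: phase=(1,11,14,7) vs β=12 → FL=S FR=S RL=W RR=S
t=20: phase=(5,15,2,11) vs β=12 → FL=S FR=W RL=S RR=S
t=29: phase=(14,8,11,4) vs β=12 → FL=W FR=S RL=S RR=S
t=30: phase=(15,9,12,5) vs β=12 → FL=W FR=S RL=W RR=S


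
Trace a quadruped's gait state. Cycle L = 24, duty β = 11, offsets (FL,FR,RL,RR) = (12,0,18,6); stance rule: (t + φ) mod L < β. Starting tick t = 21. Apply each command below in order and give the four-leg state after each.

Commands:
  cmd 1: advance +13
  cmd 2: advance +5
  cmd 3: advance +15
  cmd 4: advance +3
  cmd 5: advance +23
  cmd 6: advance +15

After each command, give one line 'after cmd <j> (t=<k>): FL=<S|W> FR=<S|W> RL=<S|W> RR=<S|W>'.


after cmd 1 (t=34): FL=W FR=S RL=S RR=W
after cmd 2 (t=39): FL=S FR=W RL=S RR=W
after cmd 3 (t=54): FL=W FR=S RL=S RR=W
after cmd 4 (t=57): FL=W FR=S RL=S RR=W
after cmd 5 (t=80): FL=W FR=S RL=S RR=W
after cmd 6 (t=95): FL=W FR=W RL=W RR=S

start t=21: FL=S FR=W RL=W RR=S
cmd 1: advance +13 → t=34, phase=(22,10,4,16) → FL=W FR=S RL=S RR=W
cmd 2: advance +5 → t=39, phase=(3,15,9,21) → FL=S FR=W RL=S RR=W
cmd 3: advance +15 → t=54, phase=(18,6,0,12) → FL=W FR=S RL=S RR=W
cmd 4: advance +3 → t=57, phase=(21,9,3,15) → FL=W FR=S RL=S RR=W
cmd 5: advance +23 → t=80, phase=(20,8,2,14) → FL=W FR=S RL=S RR=W
cmd 6: advance +15 → t=95, phase=(11,23,17,5) → FL=W FR=W RL=W RR=S


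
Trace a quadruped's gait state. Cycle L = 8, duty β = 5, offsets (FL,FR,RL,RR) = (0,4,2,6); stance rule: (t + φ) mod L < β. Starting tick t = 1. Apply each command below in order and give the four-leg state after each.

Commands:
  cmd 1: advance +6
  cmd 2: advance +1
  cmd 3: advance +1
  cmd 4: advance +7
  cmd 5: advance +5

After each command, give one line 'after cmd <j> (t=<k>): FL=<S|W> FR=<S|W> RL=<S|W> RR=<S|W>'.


start t=1: FL=S FR=W RL=S RR=W
cmd 1: advance +6 → t=7, phase=(7,3,1,5) → FL=W FR=S RL=S RR=W
cmd 2: advance +1 → t=8, phase=(0,4,2,6) → FL=S FR=S RL=S RR=W
cmd 3: advance +1 → t=9, phase=(1,5,3,7) → FL=S FR=W RL=S RR=W
cmd 4: advance +7 → t=16, phase=(0,4,2,6) → FL=S FR=S RL=S RR=W
cmd 5: advance +5 → t=21, phase=(5,1,7,3) → FL=W FR=S RL=W RR=S

after cmd 1 (t=7): FL=W FR=S RL=S RR=W
after cmd 2 (t=8): FL=S FR=S RL=S RR=W
after cmd 3 (t=9): FL=S FR=W RL=S RR=W
after cmd 4 (t=16): FL=S FR=S RL=S RR=W
after cmd 5 (t=21): FL=W FR=S RL=W RR=S


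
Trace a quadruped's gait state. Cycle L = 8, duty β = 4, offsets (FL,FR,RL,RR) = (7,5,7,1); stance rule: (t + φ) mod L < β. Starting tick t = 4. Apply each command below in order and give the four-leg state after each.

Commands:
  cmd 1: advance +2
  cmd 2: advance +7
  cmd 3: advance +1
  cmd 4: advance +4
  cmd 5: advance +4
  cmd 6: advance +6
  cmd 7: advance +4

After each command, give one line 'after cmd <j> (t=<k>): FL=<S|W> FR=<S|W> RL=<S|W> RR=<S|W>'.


after cmd 1 (t=6): FL=W FR=S RL=W RR=W
after cmd 2 (t=13): FL=W FR=S RL=W RR=W
after cmd 3 (t=14): FL=W FR=S RL=W RR=W
after cmd 4 (t=18): FL=S FR=W RL=S RR=S
after cmd 5 (t=22): FL=W FR=S RL=W RR=W
after cmd 6 (t=28): FL=S FR=S RL=S RR=W
after cmd 7 (t=32): FL=W FR=W RL=W RR=S

start t=4: FL=S FR=S RL=S RR=W
cmd 1: advance +2 → t=6, phase=(5,3,5,7) → FL=W FR=S RL=W RR=W
cmd 2: advance +7 → t=13, phase=(4,2,4,6) → FL=W FR=S RL=W RR=W
cmd 3: advance +1 → t=14, phase=(5,3,5,7) → FL=W FR=S RL=W RR=W
cmd 4: advance +4 → t=18, phase=(1,7,1,3) → FL=S FR=W RL=S RR=S
cmd 5: advance +4 → t=22, phase=(5,3,5,7) → FL=W FR=S RL=W RR=W
cmd 6: advance +6 → t=28, phase=(3,1,3,5) → FL=S FR=S RL=S RR=W
cmd 7: advance +4 → t=32, phase=(7,5,7,1) → FL=W FR=W RL=W RR=S


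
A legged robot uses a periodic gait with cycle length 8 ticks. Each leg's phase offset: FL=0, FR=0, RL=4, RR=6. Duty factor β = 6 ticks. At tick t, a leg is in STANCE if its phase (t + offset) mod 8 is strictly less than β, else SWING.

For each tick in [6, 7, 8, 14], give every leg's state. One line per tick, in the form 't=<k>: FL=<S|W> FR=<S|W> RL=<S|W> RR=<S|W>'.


t=6: phase=(6,6,2,4) vs β=6 → FL=W FR=W RL=S RR=S
t=7: phase=(7,7,3,5) vs β=6 → FL=W FR=W RL=S RR=S
t=8: phase=(0,0,4,6) vs β=6 → FL=S FR=S RL=S RR=W
t=14: phase=(6,6,2,4) vs β=6 → FL=W FR=W RL=S RR=S

t=6: FL=W FR=W RL=S RR=S
t=7: FL=W FR=W RL=S RR=S
t=8: FL=S FR=S RL=S RR=W
t=14: FL=W FR=W RL=S RR=S


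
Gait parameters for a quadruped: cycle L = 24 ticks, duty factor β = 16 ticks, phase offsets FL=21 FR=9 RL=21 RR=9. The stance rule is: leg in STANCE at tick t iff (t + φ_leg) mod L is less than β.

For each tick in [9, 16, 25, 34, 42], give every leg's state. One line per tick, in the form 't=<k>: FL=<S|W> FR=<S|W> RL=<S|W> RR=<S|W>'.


t=9: phase=(6,18,6,18) vs β=16 → FL=S FR=W RL=S RR=W
t=16: phase=(13,1,13,1) vs β=16 → FL=S FR=S RL=S RR=S
t=25: phase=(22,10,22,10) vs β=16 → FL=W FR=S RL=W RR=S
t=34: phase=(7,19,7,19) vs β=16 → FL=S FR=W RL=S RR=W
t=42: phase=(15,3,15,3) vs β=16 → FL=S FR=S RL=S RR=S

t=9: FL=S FR=W RL=S RR=W
t=16: FL=S FR=S RL=S RR=S
t=25: FL=W FR=S RL=W RR=S
t=34: FL=S FR=W RL=S RR=W
t=42: FL=S FR=S RL=S RR=S


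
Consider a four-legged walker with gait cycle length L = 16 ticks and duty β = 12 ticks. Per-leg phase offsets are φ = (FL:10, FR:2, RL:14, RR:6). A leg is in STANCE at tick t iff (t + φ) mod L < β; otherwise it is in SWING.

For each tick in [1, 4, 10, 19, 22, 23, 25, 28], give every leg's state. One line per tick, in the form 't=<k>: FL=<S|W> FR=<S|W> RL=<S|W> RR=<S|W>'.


t=1: FL=S FR=S RL=W RR=S
t=4: FL=W FR=S RL=S RR=S
t=10: FL=S FR=W RL=S RR=S
t=19: FL=W FR=S RL=S RR=S
t=22: FL=S FR=S RL=S RR=W
t=23: FL=S FR=S RL=S RR=W
t=25: FL=S FR=S RL=S RR=W
t=28: FL=S FR=W RL=S RR=S

t=1: phase=(11,3,15,7) vs β=12 → FL=S FR=S RL=W RR=S
t=4: phase=(14,6,2,10) vs β=12 → FL=W FR=S RL=S RR=S
t=10: phase=(4,12,8,0) vs β=12 → FL=S FR=W RL=S RR=S
t=19: phase=(13,5,1,9) vs β=12 → FL=W FR=S RL=S RR=S
t=22: phase=(0,8,4,12) vs β=12 → FL=S FR=S RL=S RR=W
t=23: phase=(1,9,5,13) vs β=12 → FL=S FR=S RL=S RR=W
t=25: phase=(3,11,7,15) vs β=12 → FL=S FR=S RL=S RR=W
t=28: phase=(6,14,10,2) vs β=12 → FL=S FR=W RL=S RR=S


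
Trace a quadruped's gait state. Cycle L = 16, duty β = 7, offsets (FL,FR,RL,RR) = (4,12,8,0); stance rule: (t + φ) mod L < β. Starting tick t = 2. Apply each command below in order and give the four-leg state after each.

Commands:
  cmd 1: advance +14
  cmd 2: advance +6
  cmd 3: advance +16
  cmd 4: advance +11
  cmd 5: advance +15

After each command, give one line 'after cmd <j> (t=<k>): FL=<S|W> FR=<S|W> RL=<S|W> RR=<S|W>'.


after cmd 1 (t=16): FL=S FR=W RL=W RR=S
after cmd 2 (t=22): FL=W FR=S RL=W RR=S
after cmd 3 (t=38): FL=W FR=S RL=W RR=S
after cmd 4 (t=49): FL=S FR=W RL=W RR=S
after cmd 5 (t=64): FL=S FR=W RL=W RR=S

start t=2: FL=S FR=W RL=W RR=S
cmd 1: advance +14 → t=16, phase=(4,12,8,0) → FL=S FR=W RL=W RR=S
cmd 2: advance +6 → t=22, phase=(10,2,14,6) → FL=W FR=S RL=W RR=S
cmd 3: advance +16 → t=38, phase=(10,2,14,6) → FL=W FR=S RL=W RR=S
cmd 4: advance +11 → t=49, phase=(5,13,9,1) → FL=S FR=W RL=W RR=S
cmd 5: advance +15 → t=64, phase=(4,12,8,0) → FL=S FR=W RL=W RR=S


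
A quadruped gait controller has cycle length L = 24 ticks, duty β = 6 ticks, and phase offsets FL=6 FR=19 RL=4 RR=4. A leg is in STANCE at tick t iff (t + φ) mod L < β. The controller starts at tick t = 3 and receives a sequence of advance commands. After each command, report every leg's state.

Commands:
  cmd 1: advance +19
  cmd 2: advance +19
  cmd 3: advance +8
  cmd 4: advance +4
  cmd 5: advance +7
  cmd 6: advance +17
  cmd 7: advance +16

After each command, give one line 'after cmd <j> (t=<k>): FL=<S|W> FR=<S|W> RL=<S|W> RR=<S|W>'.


after cmd 1 (t=22): FL=S FR=W RL=S RR=S
after cmd 2 (t=41): FL=W FR=W RL=W RR=W
after cmd 3 (t=49): FL=W FR=W RL=S RR=S
after cmd 4 (t=53): FL=W FR=S RL=W RR=W
after cmd 5 (t=60): FL=W FR=W RL=W RR=W
after cmd 6 (t=77): FL=W FR=S RL=W RR=W
after cmd 7 (t=93): FL=S FR=W RL=S RR=S

start t=3: FL=W FR=W RL=W RR=W
cmd 1: advance +19 → t=22, phase=(4,17,2,2) → FL=S FR=W RL=S RR=S
cmd 2: advance +19 → t=41, phase=(23,12,21,21) → FL=W FR=W RL=W RR=W
cmd 3: advance +8 → t=49, phase=(7,20,5,5) → FL=W FR=W RL=S RR=S
cmd 4: advance +4 → t=53, phase=(11,0,9,9) → FL=W FR=S RL=W RR=W
cmd 5: advance +7 → t=60, phase=(18,7,16,16) → FL=W FR=W RL=W RR=W
cmd 6: advance +17 → t=77, phase=(11,0,9,9) → FL=W FR=S RL=W RR=W
cmd 7: advance +16 → t=93, phase=(3,16,1,1) → FL=S FR=W RL=S RR=S
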